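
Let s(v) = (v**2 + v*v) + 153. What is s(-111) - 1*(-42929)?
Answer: 67724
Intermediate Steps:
s(v) = 153 + 2*v**2 (s(v) = (v**2 + v**2) + 153 = 2*v**2 + 153 = 153 + 2*v**2)
s(-111) - 1*(-42929) = (153 + 2*(-111)**2) - 1*(-42929) = (153 + 2*12321) + 42929 = (153 + 24642) + 42929 = 24795 + 42929 = 67724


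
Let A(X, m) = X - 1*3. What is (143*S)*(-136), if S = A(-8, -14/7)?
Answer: 213928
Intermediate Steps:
A(X, m) = -3 + X (A(X, m) = X - 3 = -3 + X)
S = -11 (S = -3 - 8 = -11)
(143*S)*(-136) = (143*(-11))*(-136) = -1573*(-136) = 213928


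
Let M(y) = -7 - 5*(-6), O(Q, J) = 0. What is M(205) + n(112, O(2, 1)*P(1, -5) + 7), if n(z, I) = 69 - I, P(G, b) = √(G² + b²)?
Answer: 85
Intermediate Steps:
M(y) = 23 (M(y) = -7 + 30 = 23)
M(205) + n(112, O(2, 1)*P(1, -5) + 7) = 23 + (69 - (0*√(1² + (-5)²) + 7)) = 23 + (69 - (0*√(1 + 25) + 7)) = 23 + (69 - (0*√26 + 7)) = 23 + (69 - (0 + 7)) = 23 + (69 - 1*7) = 23 + (69 - 7) = 23 + 62 = 85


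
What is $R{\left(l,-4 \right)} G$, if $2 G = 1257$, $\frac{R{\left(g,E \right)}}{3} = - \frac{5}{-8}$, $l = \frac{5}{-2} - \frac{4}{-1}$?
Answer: $\frac{18855}{16} \approx 1178.4$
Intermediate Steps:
$l = \frac{3}{2}$ ($l = 5 \left(- \frac{1}{2}\right) - -4 = - \frac{5}{2} + 4 = \frac{3}{2} \approx 1.5$)
$R{\left(g,E \right)} = \frac{15}{8}$ ($R{\left(g,E \right)} = 3 \left(- \frac{5}{-8}\right) = 3 \left(\left(-5\right) \left(- \frac{1}{8}\right)\right) = 3 \cdot \frac{5}{8} = \frac{15}{8}$)
$G = \frac{1257}{2}$ ($G = \frac{1}{2} \cdot 1257 = \frac{1257}{2} \approx 628.5$)
$R{\left(l,-4 \right)} G = \frac{15}{8} \cdot \frac{1257}{2} = \frac{18855}{16}$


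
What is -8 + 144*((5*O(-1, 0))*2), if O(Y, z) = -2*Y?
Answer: 2872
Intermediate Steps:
-8 + 144*((5*O(-1, 0))*2) = -8 + 144*((5*(-2*(-1)))*2) = -8 + 144*((5*2)*2) = -8 + 144*(10*2) = -8 + 144*20 = -8 + 2880 = 2872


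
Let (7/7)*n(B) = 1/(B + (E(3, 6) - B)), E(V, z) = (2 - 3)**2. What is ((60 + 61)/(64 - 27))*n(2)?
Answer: 121/37 ≈ 3.2703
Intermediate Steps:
E(V, z) = 1 (E(V, z) = (-1)**2 = 1)
n(B) = 1 (n(B) = 1/(B + (1 - B)) = 1/1 = 1)
((60 + 61)/(64 - 27))*n(2) = ((60 + 61)/(64 - 27))*1 = (121/37)*1 = 121/37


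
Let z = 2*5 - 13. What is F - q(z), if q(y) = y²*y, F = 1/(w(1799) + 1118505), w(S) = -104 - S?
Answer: 30148255/1116602 ≈ 27.000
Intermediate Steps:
F = 1/1116602 (F = 1/((-104 - 1*1799) + 1118505) = 1/((-104 - 1799) + 1118505) = 1/(-1903 + 1118505) = 1/1116602 ≈ 8.9557e-7)
z = -3 (z = 10 - 13 = -3)
q(y) = y³
F - q(z) = 1/1116602 - 1*(-3)³ = 1/1116602 - 1*(-27) = 1/1116602 + 27 = 30148255/1116602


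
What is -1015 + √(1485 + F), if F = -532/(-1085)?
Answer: -1015 + 7*√728345/155 ≈ -976.46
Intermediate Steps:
F = 76/155 (F = -532*(-1/1085) = 76/155 ≈ 0.49032)
-1015 + √(1485 + F) = -1015 + √(1485 + 76/155) = -1015 + √(230251/155) = -1015 + 7*√728345/155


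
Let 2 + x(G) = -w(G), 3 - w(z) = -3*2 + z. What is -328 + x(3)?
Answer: -336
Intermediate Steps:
w(z) = 9 - z (w(z) = 3 - (-3*2 + z) = 3 - (-6 + z) = 3 + (6 - z) = 9 - z)
x(G) = -11 + G (x(G) = -2 - (9 - G) = -2 + (-9 + G) = -11 + G)
-328 + x(3) = -328 + (-11 + 3) = -328 - 8 = -336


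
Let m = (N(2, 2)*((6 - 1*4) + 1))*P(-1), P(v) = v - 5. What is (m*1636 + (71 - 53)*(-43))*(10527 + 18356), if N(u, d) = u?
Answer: -1723448610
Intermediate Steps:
P(v) = -5 + v
m = -36 (m = (2*((6 - 1*4) + 1))*(-5 - 1) = (2*((6 - 4) + 1))*(-6) = (2*(2 + 1))*(-6) = (2*3)*(-6) = 6*(-6) = -36)
(m*1636 + (71 - 53)*(-43))*(10527 + 18356) = (-36*1636 + (71 - 53)*(-43))*(10527 + 18356) = (-58896 + 18*(-43))*28883 = (-58896 - 774)*28883 = -59670*28883 = -1723448610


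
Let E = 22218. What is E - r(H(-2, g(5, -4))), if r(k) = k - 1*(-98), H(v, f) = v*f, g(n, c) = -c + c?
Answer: 22120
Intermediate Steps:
g(n, c) = 0
H(v, f) = f*v
r(k) = 98 + k (r(k) = k + 98 = 98 + k)
E - r(H(-2, g(5, -4))) = 22218 - (98 + 0*(-2)) = 22218 - (98 + 0) = 22218 - 1*98 = 22218 - 98 = 22120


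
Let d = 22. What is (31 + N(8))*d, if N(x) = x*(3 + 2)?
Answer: 1562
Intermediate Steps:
N(x) = 5*x (N(x) = x*5 = 5*x)
(31 + N(8))*d = (31 + 5*8)*22 = (31 + 40)*22 = 71*22 = 1562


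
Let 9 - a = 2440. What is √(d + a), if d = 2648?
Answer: √217 ≈ 14.731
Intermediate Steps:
a = -2431 (a = 9 - 1*2440 = 9 - 2440 = -2431)
√(d + a) = √(2648 - 2431) = √217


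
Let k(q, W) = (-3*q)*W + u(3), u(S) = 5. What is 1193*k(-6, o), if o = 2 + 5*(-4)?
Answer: -380567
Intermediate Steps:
o = -18 (o = 2 - 20 = -18)
k(q, W) = 5 - 3*W*q (k(q, W) = (-3*q)*W + 5 = -3*W*q + 5 = 5 - 3*W*q)
1193*k(-6, o) = 1193*(5 - 3*(-18)*(-6)) = 1193*(5 - 324) = 1193*(-319) = -380567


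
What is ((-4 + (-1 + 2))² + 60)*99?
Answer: 6831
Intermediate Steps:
((-4 + (-1 + 2))² + 60)*99 = ((-4 + 1)² + 60)*99 = ((-3)² + 60)*99 = (9 + 60)*99 = 69*99 = 6831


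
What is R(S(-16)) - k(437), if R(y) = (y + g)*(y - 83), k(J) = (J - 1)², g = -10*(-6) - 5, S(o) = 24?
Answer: -194757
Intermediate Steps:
g = 55 (g = 60 - 5 = 55)
k(J) = (-1 + J)²
R(y) = (-83 + y)*(55 + y) (R(y) = (y + 55)*(y - 83) = (55 + y)*(-83 + y) = (-83 + y)*(55 + y))
R(S(-16)) - k(437) = (-4565 + 24² - 28*24) - (-1 + 437)² = (-4565 + 576 - 672) - 1*436² = -4661 - 1*190096 = -4661 - 190096 = -194757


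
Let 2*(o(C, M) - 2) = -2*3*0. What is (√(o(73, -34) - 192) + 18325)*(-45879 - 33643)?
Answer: -1457240650 - 79522*I*√190 ≈ -1.4572e+9 - 1.0961e+6*I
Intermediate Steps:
o(C, M) = 2 (o(C, M) = 2 + (-2*3*0)/2 = 2 + (-6*0)/2 = 2 + (½)*0 = 2 + 0 = 2)
(√(o(73, -34) - 192) + 18325)*(-45879 - 33643) = (√(2 - 192) + 18325)*(-45879 - 33643) = (√(-190) + 18325)*(-79522) = (I*√190 + 18325)*(-79522) = (18325 + I*√190)*(-79522) = -1457240650 - 79522*I*√190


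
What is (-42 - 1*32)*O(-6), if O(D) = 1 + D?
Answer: 370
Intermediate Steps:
(-42 - 1*32)*O(-6) = (-42 - 1*32)*(1 - 6) = (-42 - 32)*(-5) = -74*(-5) = 370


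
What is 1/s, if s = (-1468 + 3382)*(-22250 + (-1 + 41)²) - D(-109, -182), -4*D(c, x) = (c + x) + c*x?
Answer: -4/158076853 ≈ -2.5304e-8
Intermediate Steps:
D(c, x) = -c/4 - x/4 - c*x/4 (D(c, x) = -((c + x) + c*x)/4 = -(c + x + c*x)/4 = -c/4 - x/4 - c*x/4)
s = -158076853/4 (s = (-1468 + 3382)*(-22250 + (-1 + 41)²) - (-¼*(-109) - ¼*(-182) - ¼*(-109)*(-182)) = 1914*(-22250 + 40²) - (109/4 + 91/2 - 9919/2) = 1914*(-22250 + 1600) - 1*(-19547/4) = 1914*(-20650) + 19547/4 = -39524100 + 19547/4 = -158076853/4 ≈ -3.9519e+7)
1/s = 1/(-158076853/4) = -4/158076853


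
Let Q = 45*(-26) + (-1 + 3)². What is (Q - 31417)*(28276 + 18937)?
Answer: -1538341179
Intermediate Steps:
Q = -1166 (Q = -1170 + 2² = -1170 + 4 = -1166)
(Q - 31417)*(28276 + 18937) = (-1166 - 31417)*(28276 + 18937) = -32583*47213 = -1538341179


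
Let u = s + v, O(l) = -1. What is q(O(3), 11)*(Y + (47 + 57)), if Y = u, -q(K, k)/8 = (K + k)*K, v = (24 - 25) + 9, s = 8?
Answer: 9600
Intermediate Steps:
v = 8 (v = -1 + 9 = 8)
q(K, k) = -8*K*(K + k) (q(K, k) = -8*(K + k)*K = -8*K*(K + k))
u = 16 (u = 8 + 8 = 16)
Y = 16
q(O(3), 11)*(Y + (47 + 57)) = (-8*(-1)*(-1 + 11))*(16 + (47 + 57)) = (-8*(-1)*10)*(16 + 104) = 80*120 = 9600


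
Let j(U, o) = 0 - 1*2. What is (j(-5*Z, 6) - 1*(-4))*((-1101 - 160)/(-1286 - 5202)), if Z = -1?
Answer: 1261/3244 ≈ 0.38872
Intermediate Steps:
j(U, o) = -2 (j(U, o) = 0 - 2 = -2)
(j(-5*Z, 6) - 1*(-4))*((-1101 - 160)/(-1286 - 5202)) = (-2 - 1*(-4))*((-1101 - 160)/(-1286 - 5202)) = (-2 + 4)*(-1261/(-6488)) = 2*(-1261*(-1/6488)) = 2*(1261/6488) = 1261/3244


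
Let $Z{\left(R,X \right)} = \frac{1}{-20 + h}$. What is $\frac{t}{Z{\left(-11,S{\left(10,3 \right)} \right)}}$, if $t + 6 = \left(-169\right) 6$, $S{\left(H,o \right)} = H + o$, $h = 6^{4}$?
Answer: $-1301520$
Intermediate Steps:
$h = 1296$
$Z{\left(R,X \right)} = \frac{1}{1276}$ ($Z{\left(R,X \right)} = \frac{1}{-20 + 1296} = \frac{1}{1276}$)
$t = -1020$ ($t = -6 - 1014 = -1020$)
$\frac{t}{Z{\left(-11,S{\left(10,3 \right)} \right)}} = - 1020 \frac{1}{\frac{1}{1276}} = \left(-1020\right) 1276 = -1301520$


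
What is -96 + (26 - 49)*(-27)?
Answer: 525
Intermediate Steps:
-96 + (26 - 49)*(-27) = -96 - 23*(-27) = -96 + 621 = 525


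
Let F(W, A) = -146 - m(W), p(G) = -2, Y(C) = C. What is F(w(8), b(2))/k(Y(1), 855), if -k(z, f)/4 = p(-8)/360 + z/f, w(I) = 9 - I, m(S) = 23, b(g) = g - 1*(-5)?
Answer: -9633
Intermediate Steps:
b(g) = 5 + g (b(g) = g + 5 = 5 + g)
k(z, f) = 1/45 - 4*z/f (k(z, f) = -4*(-2/360 + z/f) = -4*(-2*1/360 + z/f) = -4*(-1/180 + z/f) = 1/45 - 4*z/f)
F(W, A) = -169 (F(W, A) = -146 - 1*23 = -146 - 23 = -169)
F(w(8), b(2))/k(Y(1), 855) = -169*38475/(855 - 180*1) = -169*38475/(855 - 180) = -169/((1/45)*(1/855)*675) = -169/1/57 = -169*57 = -9633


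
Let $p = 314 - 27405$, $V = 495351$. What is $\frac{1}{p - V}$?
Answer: $- \frac{1}{522442} \approx -1.9141 \cdot 10^{-6}$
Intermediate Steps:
$p = -27091$ ($p = 314 - 27405 = -27091$)
$\frac{1}{p - V} = \frac{1}{-27091 - 495351} = \frac{1}{-522442} = - \frac{1}{522442}$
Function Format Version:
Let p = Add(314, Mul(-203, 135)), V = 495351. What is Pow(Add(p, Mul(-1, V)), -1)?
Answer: Rational(-1, 522442) ≈ -1.9141e-6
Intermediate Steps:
p = -27091 (p = Add(314, -27405) = -27091)
Pow(Add(p, Mul(-1, V)), -1) = Pow(Add(-27091, Mul(-1, 495351)), -1) = Pow(Add(-27091, -495351), -1) = Pow(-522442, -1) = Rational(-1, 522442)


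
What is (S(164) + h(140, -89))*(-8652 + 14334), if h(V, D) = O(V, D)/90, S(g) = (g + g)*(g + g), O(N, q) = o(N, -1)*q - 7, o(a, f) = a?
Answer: 9157578071/15 ≈ 6.1050e+8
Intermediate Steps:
O(N, q) = -7 + N*q (O(N, q) = N*q - 7 = -7 + N*q)
S(g) = 4*g**2 (S(g) = (2*g)*(2*g) = 4*g**2)
h(V, D) = -7/90 + D*V/90 (h(V, D) = (-7 + V*D)/90 = (-7 + D*V)*(1/90) = -7/90 + D*V/90)
(S(164) + h(140, -89))*(-8652 + 14334) = (4*164**2 + (-7/90 + (1/90)*(-89)*140))*(-8652 + 14334) = (4*26896 + (-7/90 - 1246/9))*5682 = (107584 - 12467/90)*5682 = (9670093/90)*5682 = 9157578071/15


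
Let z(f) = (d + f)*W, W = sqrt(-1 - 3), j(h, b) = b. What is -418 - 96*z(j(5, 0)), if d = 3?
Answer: -418 - 576*I ≈ -418.0 - 576.0*I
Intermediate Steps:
W = 2*I (W = sqrt(-4) = 2*I ≈ 2.0*I)
z(f) = 2*I*(3 + f) (z(f) = (3 + f)*(2*I) = 2*I*(3 + f))
-418 - 96*z(j(5, 0)) = -418 - 192*I*(3 + 0) = -418 - 192*I*3 = -418 - 576*I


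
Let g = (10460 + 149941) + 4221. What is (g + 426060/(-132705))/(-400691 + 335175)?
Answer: -80910135/32201114 ≈ -2.5126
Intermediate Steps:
g = 164622 (g = 160401 + 4221 = 164622)
(g + 426060/(-132705))/(-400691 + 335175) = (164622 + 426060/(-132705))/(-400691 + 335175) = (164622 + 426060*(-1/132705))/(-65516) = (164622 - 3156/983)*(-1/65516) = (161820270/983)*(-1/65516) = -80910135/32201114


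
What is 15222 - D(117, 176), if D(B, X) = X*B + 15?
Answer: -5385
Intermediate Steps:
D(B, X) = 15 + B*X (D(B, X) = B*X + 15 = 15 + B*X)
15222 - D(117, 176) = 15222 - (15 + 117*176) = 15222 - (15 + 20592) = 15222 - 1*20607 = 15222 - 20607 = -5385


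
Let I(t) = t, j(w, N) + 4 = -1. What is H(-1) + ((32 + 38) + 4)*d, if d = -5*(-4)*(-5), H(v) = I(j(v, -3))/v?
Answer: -7395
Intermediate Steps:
j(w, N) = -5 (j(w, N) = -4 - 1 = -5)
H(v) = -5/v
d = -100 (d = 20*(-5) = -100)
H(-1) + ((32 + 38) + 4)*d = -5/(-1) + ((32 + 38) + 4)*(-100) = -5*(-1) + (70 + 4)*(-100) = 5 + 74*(-100) = 5 - 7400 = -7395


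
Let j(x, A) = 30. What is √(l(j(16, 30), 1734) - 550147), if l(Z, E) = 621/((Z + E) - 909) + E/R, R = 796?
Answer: I*√786483853067830/37810 ≈ 741.72*I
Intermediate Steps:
l(Z, E) = 621/(-909 + E + Z) + E/796 (l(Z, E) = 621/((Z + E) - 909) + E/796 = 621/((E + Z) - 909) + E*(1/796) = 621/(-909 + E + Z) + E/796)
√(l(j(16, 30), 1734) - 550147) = √((494316 + 1734² - 909*1734 + 1734*30)/(796*(-909 + 1734 + 30)) - 550147) = √((1/796)*(494316 + 3006756 - 1576206 + 52020)/855 - 550147) = √((1/796)*(1/855)*1976886 - 550147) = √(109827/37810 - 550147) = √(-20800948243/37810) = I*√786483853067830/37810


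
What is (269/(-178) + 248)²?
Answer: 1925015625/31684 ≈ 60757.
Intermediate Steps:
(269/(-178) + 248)² = (269*(-1/178) + 248)² = (-269/178 + 248)² = (43875/178)² = 1925015625/31684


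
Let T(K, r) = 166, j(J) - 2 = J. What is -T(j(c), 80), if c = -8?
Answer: -166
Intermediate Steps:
j(J) = 2 + J
-T(j(c), 80) = -1*166 = -166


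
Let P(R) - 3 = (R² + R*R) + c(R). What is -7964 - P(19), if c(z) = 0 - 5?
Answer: -8684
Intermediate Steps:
c(z) = -5
P(R) = -2 + 2*R² (P(R) = 3 + ((R² + R*R) - 5) = 3 + ((R² + R²) - 5) = 3 + (2*R² - 5) = 3 + (-5 + 2*R²) = -2 + 2*R²)
-7964 - P(19) = -7964 - (-2 + 2*19²) = -7964 - (-2 + 2*361) = -7964 - (-2 + 722) = -7964 - 1*720 = -7964 - 720 = -8684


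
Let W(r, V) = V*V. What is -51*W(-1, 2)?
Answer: -204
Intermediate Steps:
W(r, V) = V**2
-51*W(-1, 2) = -51*2**2 = -51*4 = -204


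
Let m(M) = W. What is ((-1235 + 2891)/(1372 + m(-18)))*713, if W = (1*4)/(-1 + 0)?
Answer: 16399/19 ≈ 863.11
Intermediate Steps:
W = -4 (W = 4/(-1) = 4*(-1) = -4)
m(M) = -4
((-1235 + 2891)/(1372 + m(-18)))*713 = ((-1235 + 2891)/(1372 - 4))*713 = (1656/1368)*713 = (1656*(1/1368))*713 = (23/19)*713 = 16399/19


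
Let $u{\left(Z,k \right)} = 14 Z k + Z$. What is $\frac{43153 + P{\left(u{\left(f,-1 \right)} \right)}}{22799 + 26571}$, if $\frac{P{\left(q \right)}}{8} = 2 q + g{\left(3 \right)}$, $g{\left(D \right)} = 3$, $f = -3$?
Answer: $\frac{43801}{49370} \approx 0.8872$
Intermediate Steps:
$u{\left(Z,k \right)} = Z + 14 Z k$ ($u{\left(Z,k \right)} = 14 Z k + Z = Z + 14 Z k$)
$P{\left(q \right)} = 24 + 16 q$ ($P{\left(q \right)} = 8 \left(2 q + 3\right) = 8 \left(3 + 2 q\right) = 24 + 16 q$)
$\frac{43153 + P{\left(u{\left(f,-1 \right)} \right)}}{22799 + 26571} = \frac{43153 + \left(24 + 16 \left(- 3 \left(1 + 14 \left(-1\right)\right)\right)\right)}{22799 + 26571} = \frac{43153 + \left(24 + 16 \left(- 3 \left(1 - 14\right)\right)\right)}{49370} = \left(43153 + \left(24 + 16 \left(\left(-3\right) \left(-13\right)\right)\right)\right) \frac{1}{49370} = \left(43153 + \left(24 + 16 \cdot 39\right)\right) \frac{1}{49370} = \left(43153 + \left(24 + 624\right)\right) \frac{1}{49370} = \left(43153 + 648\right) \frac{1}{49370} = 43801 \cdot \frac{1}{49370} = \frac{43801}{49370}$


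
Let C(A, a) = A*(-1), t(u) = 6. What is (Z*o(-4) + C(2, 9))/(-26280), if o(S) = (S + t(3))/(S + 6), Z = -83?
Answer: 17/5256 ≈ 0.0032344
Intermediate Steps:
o(S) = 1 (o(S) = (S + 6)/(S + 6) = (6 + S)/(6 + S) = 1)
C(A, a) = -A
(Z*o(-4) + C(2, 9))/(-26280) = (-83*1 - 1*2)/(-26280) = (-83 - 2)*(-1/26280) = -85*(-1/26280) = 17/5256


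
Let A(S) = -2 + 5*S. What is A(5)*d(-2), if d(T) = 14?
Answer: 322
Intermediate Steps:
A(5)*d(-2) = (-2 + 5*5)*14 = (-2 + 25)*14 = 23*14 = 322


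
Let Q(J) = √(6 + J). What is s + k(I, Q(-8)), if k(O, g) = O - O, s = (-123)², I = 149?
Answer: 15129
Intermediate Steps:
s = 15129
k(O, g) = 0
s + k(I, Q(-8)) = 15129 + 0 = 15129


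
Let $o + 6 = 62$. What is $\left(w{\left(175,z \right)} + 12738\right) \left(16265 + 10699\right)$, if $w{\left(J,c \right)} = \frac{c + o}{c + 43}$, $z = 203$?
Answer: $\frac{14083328658}{41} \approx 3.435 \cdot 10^{8}$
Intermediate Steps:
$o = 56$ ($o = -6 + 62 = 56$)
$w{\left(J,c \right)} = \frac{56 + c}{43 + c}$ ($w{\left(J,c \right)} = \frac{c + 56}{c + 43} = \frac{56 + c}{43 + c}$)
$\left(w{\left(175,z \right)} + 12738\right) \left(16265 + 10699\right) = \left(\frac{56 + 203}{43 + 203} + 12738\right) \left(16265 + 10699\right) = \left(\frac{1}{246} \cdot 259 + 12738\right) 26964 = \left(\frac{259}{246} + 12738\right) 26964 = \frac{3133807}{246} \cdot 26964 = \frac{14083328658}{41}$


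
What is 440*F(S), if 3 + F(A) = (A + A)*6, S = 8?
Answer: 40920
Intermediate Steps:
F(A) = -3 + 12*A (F(A) = -3 + (A + A)*6 = -3 + (2*A)*6 = -3 + 12*A)
440*F(S) = 440*(-3 + 12*8) = 440*(-3 + 96) = 440*93 = 40920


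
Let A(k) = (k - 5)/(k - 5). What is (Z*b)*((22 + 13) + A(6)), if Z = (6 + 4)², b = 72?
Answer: 259200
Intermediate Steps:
Z = 100 (Z = 10² = 100)
A(k) = 1 (A(k) = (-5 + k)/(-5 + k) = 1)
(Z*b)*((22 + 13) + A(6)) = (100*72)*((22 + 13) + 1) = 7200*(35 + 1) = 7200*36 = 259200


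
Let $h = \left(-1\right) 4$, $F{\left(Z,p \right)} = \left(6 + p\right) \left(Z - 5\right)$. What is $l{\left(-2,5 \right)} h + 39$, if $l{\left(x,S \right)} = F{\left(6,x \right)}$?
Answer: $23$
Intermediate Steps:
$F{\left(Z,p \right)} = \left(-5 + Z\right) \left(6 + p\right)$ ($F{\left(Z,p \right)} = \left(6 + p\right) \left(-5 + Z\right) = \left(-5 + Z\right) \left(6 + p\right)$)
$l{\left(x,S \right)} = 6 + x$ ($l{\left(x,S \right)} = -30 - 5 x + 6 \cdot 6 + 6 x = -30 - 5 x + 36 + 6 x = 6 + x$)
$h = -4$
$l{\left(-2,5 \right)} h + 39 = \left(6 - 2\right) \left(-4\right) + 39 = 4 \left(-4\right) + 39 = -16 + 39 = 23$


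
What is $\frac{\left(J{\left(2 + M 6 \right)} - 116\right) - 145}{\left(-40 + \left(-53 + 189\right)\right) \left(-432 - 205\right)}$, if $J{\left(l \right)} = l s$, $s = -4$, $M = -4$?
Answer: $\frac{173}{61152} \approx 0.002829$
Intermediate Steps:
$J{\left(l \right)} = - 4 l$ ($J{\left(l \right)} = l \left(-4\right) = - 4 l$)
$\frac{\left(J{\left(2 + M 6 \right)} - 116\right) - 145}{\left(-40 + \left(-53 + 189\right)\right) \left(-432 - 205\right)} = \frac{\left(- 4 \left(2 - 24\right) - 116\right) - 145}{\left(-40 + \left(-53 + 189\right)\right) \left(-432 - 205\right)} = \frac{\left(- 4 \left(2 - 24\right) - 116\right) - 145}{\left(-40 + 136\right) \left(-637\right)} = \frac{\left(\left(-4\right) \left(-22\right) - 116\right) - 145}{96 \left(-637\right)} = \frac{\left(88 - 116\right) - 145}{-61152} = \left(-28 - 145\right) \left(- \frac{1}{61152}\right) = \left(-173\right) \left(- \frac{1}{61152}\right) = \frac{173}{61152}$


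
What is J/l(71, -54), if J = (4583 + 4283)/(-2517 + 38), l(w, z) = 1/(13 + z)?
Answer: 363506/2479 ≈ 146.63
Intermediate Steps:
J = -8866/2479 (J = 8866/(-2479) = 8866*(-1/2479) = -8866/2479 ≈ -3.5764)
J/l(71, -54) = -8866/(2479*(1/(13 - 54))) = -8866/(2479*(1/(-41))) = -8866/(2479*(-1/41)) = -8866/2479*(-41) = 363506/2479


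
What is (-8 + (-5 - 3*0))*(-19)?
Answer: 247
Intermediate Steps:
(-8 + (-5 - 3*0))*(-19) = (-8 + (-5 + 0))*(-19) = (-8 - 5)*(-19) = -13*(-19) = 247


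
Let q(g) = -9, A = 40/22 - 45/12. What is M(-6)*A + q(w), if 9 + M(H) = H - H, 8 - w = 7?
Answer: 369/44 ≈ 8.3864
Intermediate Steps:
w = 1 (w = 8 - 1*7 = 8 - 7 = 1)
A = -85/44 (A = 40*(1/22) - 45*1/12 = 20/11 - 15/4 = -85/44 ≈ -1.9318)
M(H) = -9 (M(H) = -9 + (H - H) = -9 + 0 = -9)
M(-6)*A + q(w) = -9*(-85/44) - 9 = 765/44 - 9 = 369/44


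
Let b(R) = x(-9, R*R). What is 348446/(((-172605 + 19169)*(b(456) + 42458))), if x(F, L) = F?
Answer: -174223/3256602382 ≈ -5.3498e-5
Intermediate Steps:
b(R) = -9
348446/(((-172605 + 19169)*(b(456) + 42458))) = 348446/(((-172605 + 19169)*(-9 + 42458))) = 348446/((-153436*42449)) = 348446/(-6513204764) = 348446*(-1/6513204764) = -174223/3256602382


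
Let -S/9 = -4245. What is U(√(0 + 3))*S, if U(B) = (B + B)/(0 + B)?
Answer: 76410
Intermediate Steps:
S = 38205 (S = -9*(-4245) = 38205)
U(B) = 2 (U(B) = (2*B)/B = 2)
U(√(0 + 3))*S = 2*38205 = 76410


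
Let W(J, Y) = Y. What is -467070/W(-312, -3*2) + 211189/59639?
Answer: 4642809144/59639 ≈ 77849.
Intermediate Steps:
-467070/W(-312, -3*2) + 211189/59639 = -467070/((-3*2)) + 211189/59639 = -467070/(-6) + 211189*(1/59639) = -467070*(-⅙) + 211189/59639 = 77845 + 211189/59639 = 4642809144/59639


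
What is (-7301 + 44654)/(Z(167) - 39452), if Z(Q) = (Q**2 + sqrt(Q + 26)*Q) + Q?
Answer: -141891596/41495413 - 2079317*sqrt(193)/41495413 ≈ -4.1156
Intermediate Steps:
Z(Q) = Q + Q**2 + Q*sqrt(26 + Q) (Z(Q) = (Q**2 + sqrt(26 + Q)*Q) + Q = (Q**2 + Q*sqrt(26 + Q)) + Q = Q + Q**2 + Q*sqrt(26 + Q))
(-7301 + 44654)/(Z(167) - 39452) = (-7301 + 44654)/(167*(1 + 167 + sqrt(26 + 167)) - 39452) = 37353/(167*(1 + 167 + sqrt(193)) - 39452) = 37353/(167*(168 + sqrt(193)) - 39452) = 37353/((28056 + 167*sqrt(193)) - 39452) = 37353/(-11396 + 167*sqrt(193))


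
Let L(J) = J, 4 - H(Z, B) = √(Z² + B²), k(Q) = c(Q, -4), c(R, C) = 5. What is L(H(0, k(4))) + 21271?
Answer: 21270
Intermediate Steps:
k(Q) = 5
H(Z, B) = 4 - √(B² + Z²) (H(Z, B) = 4 - √(Z² + B²) = 4 - √(B² + Z²))
L(H(0, k(4))) + 21271 = (4 - √(5² + 0²)) + 21271 = (4 - √(25 + 0)) + 21271 = (4 - √25) + 21271 = (4 - 1*5) + 21271 = (4 - 5) + 21271 = -1 + 21271 = 21270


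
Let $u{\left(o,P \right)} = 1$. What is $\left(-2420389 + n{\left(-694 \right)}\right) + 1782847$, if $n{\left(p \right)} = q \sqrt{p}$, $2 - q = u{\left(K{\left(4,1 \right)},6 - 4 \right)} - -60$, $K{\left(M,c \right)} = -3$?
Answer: $-637542 - 59 i \sqrt{694} \approx -6.3754 \cdot 10^{5} - 1554.3 i$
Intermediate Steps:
$q = -59$ ($q = 2 - \left(1 - -60\right) = 2 - \left(1 + 60\right) = 2 - 61 = -59$)
$n{\left(p \right)} = - 59 \sqrt{p}$
$\left(-2420389 + n{\left(-694 \right)}\right) + 1782847 = \left(-2420389 - 59 \sqrt{-694}\right) + 1782847 = \left(-2420389 - 59 i \sqrt{694}\right) + 1782847 = -637542 - 59 i \sqrt{694}$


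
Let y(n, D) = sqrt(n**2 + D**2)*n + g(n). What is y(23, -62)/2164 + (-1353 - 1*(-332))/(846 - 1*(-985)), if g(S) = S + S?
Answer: -1062609/1981142 + 23*sqrt(4373)/2164 ≈ 0.16648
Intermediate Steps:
g(S) = 2*S
y(n, D) = 2*n + n*sqrt(D**2 + n**2) (y(n, D) = sqrt(n**2 + D**2)*n + 2*n = sqrt(D**2 + n**2)*n + 2*n = n*sqrt(D**2 + n**2) + 2*n = 2*n + n*sqrt(D**2 + n**2))
y(23, -62)/2164 + (-1353 - 1*(-332))/(846 - 1*(-985)) = (23*(2 + sqrt((-62)**2 + 23**2)))/2164 + (-1353 - 1*(-332))/(846 - 1*(-985)) = (23*(2 + sqrt(3844 + 529)))*(1/2164) + (-1353 + 332)/(846 + 985) = (23*(2 + sqrt(4373)))*(1/2164) - 1021/1831 = (46 + 23*sqrt(4373))*(1/2164) - 1021*1/1831 = (23/1082 + 23*sqrt(4373)/2164) - 1021/1831 = -1062609/1981142 + 23*sqrt(4373)/2164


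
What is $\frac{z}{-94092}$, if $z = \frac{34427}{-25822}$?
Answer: $\frac{34427}{2429643624} \approx 1.417 \cdot 10^{-5}$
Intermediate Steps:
$z = - \frac{34427}{25822}$ ($z = 34427 \left(- \frac{1}{25822}\right) = - \frac{34427}{25822} \approx -1.3332$)
$\frac{z}{-94092} = - \frac{34427}{25822 \left(-94092\right)} = \left(- \frac{34427}{25822}\right) \left(- \frac{1}{94092}\right) = \frac{34427}{2429643624}$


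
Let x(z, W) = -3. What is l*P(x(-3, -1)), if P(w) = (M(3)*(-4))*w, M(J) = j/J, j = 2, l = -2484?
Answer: -19872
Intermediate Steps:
M(J) = 2/J
P(w) = -8*w/3 (P(w) = ((2/3)*(-4))*w = ((2*(⅓))*(-4))*w = ((⅔)*(-4))*w = -8*w/3)
l*P(x(-3, -1)) = -(-6624)*(-3) = -2484*8 = -19872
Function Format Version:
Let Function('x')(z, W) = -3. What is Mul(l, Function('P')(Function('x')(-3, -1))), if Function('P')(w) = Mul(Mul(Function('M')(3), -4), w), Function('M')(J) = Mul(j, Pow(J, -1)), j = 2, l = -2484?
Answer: -19872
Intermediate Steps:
Function('M')(J) = Mul(2, Pow(J, -1))
Function('P')(w) = Mul(Rational(-8, 3), w) (Function('P')(w) = Mul(Mul(Mul(2, Pow(3, -1)), -4), w) = Mul(Mul(Mul(2, Rational(1, 3)), -4), w) = Mul(Mul(Rational(2, 3), -4), w) = Mul(Rational(-8, 3), w))
Mul(l, Function('P')(Function('x')(-3, -1))) = Mul(-2484, Mul(Rational(-8, 3), -3)) = Mul(-2484, 8) = -19872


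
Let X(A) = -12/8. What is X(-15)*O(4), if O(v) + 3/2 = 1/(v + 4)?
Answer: 33/16 ≈ 2.0625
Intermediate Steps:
O(v) = -3/2 + 1/(4 + v) (O(v) = -3/2 + 1/(v + 4) = -3/2 + 1/(4 + v))
X(A) = -3/2 (X(A) = -12*⅛ = -3/2)
X(-15)*O(4) = -3*(-10 - 3*4)/(4*(4 + 4)) = -3*(-10 - 12)/(4*8) = -3*(-22)/(4*8) = -3/2*(-11/8) = 33/16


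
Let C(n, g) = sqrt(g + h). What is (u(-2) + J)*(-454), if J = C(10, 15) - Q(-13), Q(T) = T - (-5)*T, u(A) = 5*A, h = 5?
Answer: -30872 - 908*sqrt(5) ≈ -32902.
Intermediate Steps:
C(n, g) = sqrt(5 + g) (C(n, g) = sqrt(g + 5) = sqrt(5 + g))
Q(T) = 6*T (Q(T) = T + 5*T = 6*T)
J = 78 + 2*sqrt(5) (J = sqrt(5 + 15) - 6*(-13) = sqrt(20) - 1*(-78) = 2*sqrt(5) + 78 = 78 + 2*sqrt(5) ≈ 82.472)
(u(-2) + J)*(-454) = (5*(-2) + (78 + 2*sqrt(5)))*(-454) = (-10 + (78 + 2*sqrt(5)))*(-454) = (68 + 2*sqrt(5))*(-454) = -30872 - 908*sqrt(5)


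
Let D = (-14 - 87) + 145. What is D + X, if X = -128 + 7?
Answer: -77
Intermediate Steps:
X = -121
D = 44 (D = -101 + 145 = 44)
D + X = 44 - 121 = -77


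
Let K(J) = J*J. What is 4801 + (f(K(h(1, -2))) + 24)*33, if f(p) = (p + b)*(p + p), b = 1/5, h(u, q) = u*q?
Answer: 33509/5 ≈ 6701.8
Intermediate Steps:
h(u, q) = q*u
K(J) = J²
b = ⅕ (b = 1*(⅕) = ⅕ ≈ 0.20000)
f(p) = 2*p*(⅕ + p) (f(p) = (p + ⅕)*(p + p) = (⅕ + p)*(2*p) = 2*p*(⅕ + p))
4801 + (f(K(h(1, -2))) + 24)*33 = 4801 + (2*(-2*1)²*(1 + 5*(-2*1)²)/5 + 24)*33 = 4801 + ((⅖)*(-2)²*(1 + 5*(-2)²) + 24)*33 = 4801 + ((⅖)*4*(1 + 5*4) + 24)*33 = 4801 + ((⅖)*4*(1 + 20) + 24)*33 = 4801 + ((⅖)*4*21 + 24)*33 = 4801 + (168/5 + 24)*33 = 4801 + (288/5)*33 = 4801 + 9504/5 = 33509/5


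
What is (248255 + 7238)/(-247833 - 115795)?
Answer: -255493/363628 ≈ -0.70262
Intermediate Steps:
(248255 + 7238)/(-247833 - 115795) = 255493/(-363628) = 255493*(-1/363628) = -255493/363628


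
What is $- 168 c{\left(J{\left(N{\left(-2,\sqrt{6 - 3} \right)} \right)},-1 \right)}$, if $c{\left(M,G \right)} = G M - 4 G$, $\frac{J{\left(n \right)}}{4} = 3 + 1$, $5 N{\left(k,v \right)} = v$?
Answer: $2016$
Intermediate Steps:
$N{\left(k,v \right)} = \frac{v}{5}$
$J{\left(n \right)} = 16$ ($J{\left(n \right)} = 4 \left(3 + 1\right) = 4 \cdot 4 = 16$)
$c{\left(M,G \right)} = - 4 G + G M$
$- 168 c{\left(J{\left(N{\left(-2,\sqrt{6 - 3} \right)} \right)},-1 \right)} = - 168 \left(- (-4 + 16)\right) = - 168 \left(\left(-1\right) 12\right) = \left(-168\right) \left(-12\right) = 2016$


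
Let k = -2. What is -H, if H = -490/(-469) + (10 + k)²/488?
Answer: -4806/4087 ≈ -1.1759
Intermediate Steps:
H = 4806/4087 (H = -490/(-469) + (10 - 2)²/488 = -490*(-1/469) + 8²*(1/488) = 70/67 + 64*(1/488) = 70/67 + 8/61 = 4806/4087 ≈ 1.1759)
-H = -1*4806/4087 = -4806/4087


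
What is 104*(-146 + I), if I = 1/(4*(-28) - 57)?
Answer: -197400/13 ≈ -15185.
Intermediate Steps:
I = -1/169 (I = 1/(-112 - 57) = 1/(-169) = -1/169 ≈ -0.0059172)
104*(-146 + I) = 104*(-146 - 1/169) = 104*(-24675/169) = -197400/13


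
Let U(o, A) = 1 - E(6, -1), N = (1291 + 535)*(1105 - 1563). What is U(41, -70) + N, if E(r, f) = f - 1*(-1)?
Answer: -836307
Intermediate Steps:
E(r, f) = 1 + f (E(r, f) = f + 1 = 1 + f)
N = -836308 (N = 1826*(-458) = -836308)
U(o, A) = 1 (U(o, A) = 1 - (1 - 1) = 1 - 1*0 = 1 + 0 = 1)
U(41, -70) + N = 1 - 836308 = -836307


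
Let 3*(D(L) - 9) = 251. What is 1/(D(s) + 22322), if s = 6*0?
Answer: 3/67244 ≈ 4.4614e-5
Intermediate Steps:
s = 0
D(L) = 278/3 (D(L) = 9 + (⅓)*251 = 9 + 251/3 = 278/3)
1/(D(s) + 22322) = 1/(278/3 + 22322) = 1/(67244/3) = 3/67244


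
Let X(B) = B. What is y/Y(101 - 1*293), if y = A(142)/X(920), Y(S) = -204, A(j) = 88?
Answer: -11/23460 ≈ -0.00046888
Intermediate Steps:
y = 11/115 (y = 88/920 = 88*(1/920) = 11/115 ≈ 0.095652)
y/Y(101 - 1*293) = (11/115)/(-204) = (11/115)*(-1/204) = -11/23460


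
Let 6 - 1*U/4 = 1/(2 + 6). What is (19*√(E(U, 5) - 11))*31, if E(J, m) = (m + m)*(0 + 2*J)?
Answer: 1767*√51 ≈ 12619.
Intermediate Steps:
U = 47/2 (U = 24 - 4/(2 + 6) = 24 - 4/8 = 24 - 4*⅛ = 24 - ½ = 47/2 ≈ 23.500)
E(J, m) = 4*J*m (E(J, m) = (2*m)*(2*J) = 4*J*m)
(19*√(E(U, 5) - 11))*31 = (19*√(4*(47/2)*5 - 11))*31 = (19*√(470 - 11))*31 = (19*√459)*31 = (19*(3*√51))*31 = (57*√51)*31 = 1767*√51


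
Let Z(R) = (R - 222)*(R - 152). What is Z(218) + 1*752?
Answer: 488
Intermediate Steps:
Z(R) = (-222 + R)*(-152 + R)
Z(218) + 1*752 = (33744 + 218**2 - 374*218) + 1*752 = (33744 + 47524 - 81532) + 752 = -264 + 752 = 488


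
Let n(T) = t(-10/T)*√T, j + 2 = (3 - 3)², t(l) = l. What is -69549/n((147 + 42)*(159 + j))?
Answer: 208647*√3297/10 ≈ 1.1980e+6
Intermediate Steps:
j = -2 (j = -2 + (3 - 3)² = -2 + 0² = -2 + 0 = -2)
n(T) = -10/√T (n(T) = (-10/T)*√T = -10/√T)
-69549/n((147 + 42)*(159 + j)) = -69549*(-√(147 + 42)*√(159 - 2)/10) = -69549*(-3*√3297/10) = -(-208647)*√3297/10 = 208647*√3297/10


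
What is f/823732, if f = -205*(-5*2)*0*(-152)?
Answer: 0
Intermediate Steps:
f = 0 (f = -(-2050)*0*(-152) = -205*0*(-152) = 0*(-152) = 0)
f/823732 = 0/823732 = 0*(1/823732) = 0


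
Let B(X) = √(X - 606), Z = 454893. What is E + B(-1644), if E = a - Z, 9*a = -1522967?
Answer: -5617004/9 + 15*I*√10 ≈ -6.2411e+5 + 47.434*I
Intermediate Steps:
a = -1522967/9 (a = (⅑)*(-1522967) = -1522967/9 ≈ -1.6922e+5)
E = -5617004/9 (E = -1522967/9 - 1*454893 = -1522967/9 - 454893 = -5617004/9 ≈ -6.2411e+5)
B(X) = √(-606 + X)
E + B(-1644) = -5617004/9 + √(-606 - 1644) = -5617004/9 + √(-2250) = -5617004/9 + 15*I*√10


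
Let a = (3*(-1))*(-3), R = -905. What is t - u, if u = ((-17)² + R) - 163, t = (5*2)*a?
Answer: 869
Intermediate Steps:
a = 9 (a = -3*(-3) = 9)
t = 90 (t = (5*2)*9 = 10*9 = 90)
u = -779 (u = ((-17)² - 905) - 163 = (289 - 905) - 163 = -616 - 163 = -779)
t - u = 90 - 1*(-779) = 90 + 779 = 869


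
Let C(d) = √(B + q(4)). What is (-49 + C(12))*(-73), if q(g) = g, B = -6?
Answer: 3577 - 73*I*√2 ≈ 3577.0 - 103.24*I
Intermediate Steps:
C(d) = I*√2 (C(d) = √(-6 + 4) = √(-2) = I*√2)
(-49 + C(12))*(-73) = (-49 + I*√2)*(-73) = 3577 - 73*I*√2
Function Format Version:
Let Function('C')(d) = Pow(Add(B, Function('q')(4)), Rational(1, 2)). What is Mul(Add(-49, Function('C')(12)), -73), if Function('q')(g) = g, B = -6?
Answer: Add(3577, Mul(-73, I, Pow(2, Rational(1, 2)))) ≈ Add(3577.0, Mul(-103.24, I))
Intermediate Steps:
Function('C')(d) = Mul(I, Pow(2, Rational(1, 2))) (Function('C')(d) = Pow(Add(-6, 4), Rational(1, 2)) = Pow(-2, Rational(1, 2)) = Mul(I, Pow(2, Rational(1, 2))))
Mul(Add(-49, Function('C')(12)), -73) = Mul(Add(-49, Mul(I, Pow(2, Rational(1, 2)))), -73) = Add(3577, Mul(-73, I, Pow(2, Rational(1, 2))))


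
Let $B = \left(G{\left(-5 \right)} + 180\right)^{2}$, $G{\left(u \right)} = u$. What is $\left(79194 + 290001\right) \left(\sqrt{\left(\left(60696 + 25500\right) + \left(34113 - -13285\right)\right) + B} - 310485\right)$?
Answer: $-114629509575 + 369195 \sqrt{164219} \approx -1.1448 \cdot 10^{11}$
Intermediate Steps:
$B = 30625$ ($B = \left(-5 + 180\right)^{2} = 175^{2} = 30625$)
$\left(79194 + 290001\right) \left(\sqrt{\left(\left(60696 + 25500\right) + \left(34113 - -13285\right)\right) + B} - 310485\right) = \left(79194 + 290001\right) \left(\sqrt{\left(\left(60696 + 25500\right) + \left(34113 - -13285\right)\right) + 30625} - 310485\right) = 369195 \left(\sqrt{\left(86196 + \left(34113 + 13285\right)\right) + 30625} - 310485\right) = 369195 \left(\sqrt{\left(86196 + 47398\right) + 30625} - 310485\right) = 369195 \left(\sqrt{133594 + 30625} - 310485\right) = 369195 \left(\sqrt{164219} - 310485\right) = 369195 \left(-310485 + \sqrt{164219}\right) = -114629509575 + 369195 \sqrt{164219}$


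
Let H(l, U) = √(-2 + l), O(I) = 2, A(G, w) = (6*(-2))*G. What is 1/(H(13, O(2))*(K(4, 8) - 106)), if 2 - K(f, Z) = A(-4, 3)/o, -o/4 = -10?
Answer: -5*√11/5786 ≈ -0.0028661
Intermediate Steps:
o = 40 (o = -4*(-10) = 40)
A(G, w) = -12*G
K(f, Z) = ⅘ (K(f, Z) = 2 - (-12*(-4))/40 = 2 - 48/40 = 2 - 1*6/5 = 2 - 6/5 = ⅘)
1/(H(13, O(2))*(K(4, 8) - 106)) = 1/(√(-2 + 13)*(⅘ - 106)) = 1/(√11*(-526/5)) = 1/(-526*√11/5) = -5*√11/5786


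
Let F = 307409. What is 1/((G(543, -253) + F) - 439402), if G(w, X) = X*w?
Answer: -1/269372 ≈ -3.7123e-6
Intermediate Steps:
1/((G(543, -253) + F) - 439402) = 1/((-253*543 + 307409) - 439402) = 1/((-137379 + 307409) - 439402) = 1/(170030 - 439402) = 1/(-269372) = -1/269372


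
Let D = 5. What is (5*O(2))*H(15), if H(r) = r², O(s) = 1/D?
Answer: 225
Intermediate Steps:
O(s) = ⅕ (O(s) = 1/5 = ⅕)
(5*O(2))*H(15) = (5*(⅕))*15² = 1*225 = 225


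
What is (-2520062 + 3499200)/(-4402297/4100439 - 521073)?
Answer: -2007447820791/1068316226672 ≈ -1.8791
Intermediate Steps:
(-2520062 + 3499200)/(-4402297/4100439 - 521073) = 979138/(-4402297*1/4100439 - 521073) = 979138/(-4402297/4100439 - 521073) = 979138/(-2136632453344/4100439) = 979138*(-4100439/2136632453344) = -2007447820791/1068316226672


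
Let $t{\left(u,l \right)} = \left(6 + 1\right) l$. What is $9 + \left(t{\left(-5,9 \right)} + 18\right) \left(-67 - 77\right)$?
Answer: $-11655$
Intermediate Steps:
$t{\left(u,l \right)} = 7 l$
$9 + \left(t{\left(-5,9 \right)} + 18\right) \left(-67 - 77\right) = 9 + \left(7 \cdot 9 + 18\right) \left(-67 - 77\right) = 9 + \left(63 + 18\right) \left(-144\right) = 9 + 81 \left(-144\right) = 9 - 11664 = -11655$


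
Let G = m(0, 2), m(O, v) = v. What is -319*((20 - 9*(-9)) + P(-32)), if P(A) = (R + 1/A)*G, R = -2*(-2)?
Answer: -556017/16 ≈ -34751.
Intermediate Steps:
R = 4
G = 2
P(A) = 8 + 2/A (P(A) = (4 + 1/A)*2 = 8 + 2/A)
-319*((20 - 9*(-9)) + P(-32)) = -319*((20 - 9*(-9)) + (8 + 2/(-32))) = -319*((20 + 81) + (8 + 2*(-1/32))) = -319*(101 + (8 - 1/16)) = -319*(101 + 127/16) = -319*1743/16 = -556017/16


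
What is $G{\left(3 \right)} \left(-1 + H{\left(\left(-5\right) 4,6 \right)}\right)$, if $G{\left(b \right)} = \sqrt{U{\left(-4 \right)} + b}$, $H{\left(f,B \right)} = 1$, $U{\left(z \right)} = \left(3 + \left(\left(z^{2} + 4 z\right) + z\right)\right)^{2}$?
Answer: $0$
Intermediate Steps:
$U{\left(z \right)} = \left(3 + z^{2} + 5 z\right)^{2}$ ($U{\left(z \right)} = \left(3 + \left(z^{2} + 5 z\right)\right)^{2} = \left(3 + z^{2} + 5 z\right)^{2}$)
$G{\left(b \right)} = \sqrt{1 + b}$ ($G{\left(b \right)} = \sqrt{\left(3 + \left(-4\right)^{2} + 5 \left(-4\right)\right)^{2} + b} = \sqrt{\left(3 + 16 - 20\right)^{2} + b} = \sqrt{\left(-1\right)^{2} + b} = \sqrt{1 + b}$)
$G{\left(3 \right)} \left(-1 + H{\left(\left(-5\right) 4,6 \right)}\right) = \sqrt{1 + 3} \left(-1 + 1\right) = \sqrt{4} \cdot 0 = 2 \cdot 0 = 0$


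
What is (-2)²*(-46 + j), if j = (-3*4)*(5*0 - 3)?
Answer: -40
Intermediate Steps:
j = 36 (j = -12*(0 - 3) = -12*(-3) = 36)
(-2)²*(-46 + j) = (-2)²*(-46 + 36) = 4*(-10) = -40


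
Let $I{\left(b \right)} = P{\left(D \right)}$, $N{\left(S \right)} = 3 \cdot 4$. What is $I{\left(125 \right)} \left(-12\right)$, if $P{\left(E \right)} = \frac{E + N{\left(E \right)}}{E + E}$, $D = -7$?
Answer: $\frac{30}{7} \approx 4.2857$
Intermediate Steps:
$N{\left(S \right)} = 12$
$P{\left(E \right)} = \frac{12 + E}{2 E}$ ($P{\left(E \right)} = \frac{E + 12}{E + E} = \frac{12 + E}{2 E}$)
$I{\left(b \right)} = - \frac{5}{14}$ ($I{\left(b \right)} = \frac{12 - 7}{2 \left(-7\right)} = \frac{1}{2} \left(- \frac{1}{7}\right) 5 = - \frac{5}{14}$)
$I{\left(125 \right)} \left(-12\right) = \left(- \frac{5}{14}\right) \left(-12\right) = \frac{30}{7}$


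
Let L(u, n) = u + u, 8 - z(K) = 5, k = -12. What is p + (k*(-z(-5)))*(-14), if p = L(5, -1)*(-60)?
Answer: -1104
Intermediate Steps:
z(K) = 3 (z(K) = 8 - 1*5 = 8 - 5 = 3)
L(u, n) = 2*u
p = -600 (p = (2*5)*(-60) = 10*(-60) = -600)
p + (k*(-z(-5)))*(-14) = -600 - (-12)*3*(-14) = -600 - 12*(-3)*(-14) = -600 + 36*(-14) = -600 - 504 = -1104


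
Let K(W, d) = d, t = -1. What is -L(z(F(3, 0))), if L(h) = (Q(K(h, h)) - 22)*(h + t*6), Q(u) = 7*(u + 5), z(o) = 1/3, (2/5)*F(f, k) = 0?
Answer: 782/9 ≈ 86.889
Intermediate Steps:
F(f, k) = 0 (F(f, k) = (5/2)*0 = 0)
z(o) = ⅓
Q(u) = 35 + 7*u (Q(u) = 7*(5 + u) = 35 + 7*u)
L(h) = (-6 + h)*(13 + 7*h) (L(h) = ((35 + 7*h) - 22)*(h - 1*6) = (13 + 7*h)*(h - 6) = (13 + 7*h)*(-6 + h) = (-6 + h)*(13 + 7*h))
-L(z(F(3, 0))) = -(-78 - 29*⅓ + 7*(⅓)²) = -(-78 - 29/3 + 7*(⅑)) = -(-78 - 29/3 + 7/9) = -1*(-782/9) = 782/9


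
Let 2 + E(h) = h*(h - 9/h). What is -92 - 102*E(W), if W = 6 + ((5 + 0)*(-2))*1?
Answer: -602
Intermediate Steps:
W = -4 (W = 6 + (5*(-2))*1 = 6 - 10*1 = 6 - 10 = -4)
E(h) = -2 + h*(h - 9/h)
-92 - 102*E(W) = -92 - 102*(-11 + (-4)²) = -92 - 102*(-11 + 16) = -92 - 102*5 = -92 - 510 = -602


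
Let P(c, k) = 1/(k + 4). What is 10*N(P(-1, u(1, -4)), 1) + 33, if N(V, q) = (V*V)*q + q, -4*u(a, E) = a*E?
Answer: 217/5 ≈ 43.400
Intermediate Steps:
u(a, E) = -E*a/4 (u(a, E) = -a*E/4 = -E*a/4)
P(c, k) = 1/(4 + k)
N(V, q) = q + q*V**2 (N(V, q) = V**2*q + q = q*V**2 + q = q + q*V**2)
10*N(P(-1, u(1, -4)), 1) + 33 = 10*(1*(1 + (1/(4 - 1/4*(-4)*1))**2)) + 33 = 10*(1*(1 + (1/(4 + 1))**2)) + 33 = 10*(1*(1 + (1/5)**2)) + 33 = 10*(1*(1 + 1/25)) + 33 = 10*(1*(26/25)) + 33 = 10*(26/25) + 33 = 52/5 + 33 = 217/5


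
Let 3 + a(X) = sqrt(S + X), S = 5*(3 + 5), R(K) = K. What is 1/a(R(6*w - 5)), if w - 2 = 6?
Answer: 3/74 + sqrt(83)/74 ≈ 0.16365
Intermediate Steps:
w = 8 (w = 2 + 6 = 8)
S = 40 (S = 5*8 = 40)
a(X) = -3 + sqrt(40 + X)
1/a(R(6*w - 5)) = 1/(-3 + sqrt(40 + (6*8 - 5))) = 1/(-3 + sqrt(40 + (48 - 5))) = 1/(-3 + sqrt(40 + 43)) = 1/(-3 + sqrt(83))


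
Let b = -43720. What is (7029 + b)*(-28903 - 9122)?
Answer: 1395175275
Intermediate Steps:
(7029 + b)*(-28903 - 9122) = (7029 - 43720)*(-28903 - 9122) = -36691*(-38025) = 1395175275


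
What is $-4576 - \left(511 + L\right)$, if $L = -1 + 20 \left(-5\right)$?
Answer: $-4986$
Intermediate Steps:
$L = -101$ ($L = -1 - 100 = -101$)
$-4576 - \left(511 + L\right) = -4576 - \left(511 - 101\right) = -4576 - 410 = -4986$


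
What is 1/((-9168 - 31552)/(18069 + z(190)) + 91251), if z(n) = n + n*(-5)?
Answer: 17309/1579422839 ≈ 1.0959e-5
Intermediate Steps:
z(n) = -4*n (z(n) = n - 5*n = -4*n)
1/((-9168 - 31552)/(18069 + z(190)) + 91251) = 1/((-9168 - 31552)/(18069 - 4*190) + 91251) = 1/(-40720/(18069 - 760) + 91251) = 1/(-40720/17309 + 91251) = 1/(1579422839/17309) = 17309/1579422839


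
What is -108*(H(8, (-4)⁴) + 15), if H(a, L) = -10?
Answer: -540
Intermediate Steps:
-108*(H(8, (-4)⁴) + 15) = -108*(-10 + 15) = -108*5 = -540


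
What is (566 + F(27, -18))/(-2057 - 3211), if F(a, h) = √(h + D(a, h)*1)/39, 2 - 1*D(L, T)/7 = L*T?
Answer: -283/2634 - √3398/205452 ≈ -0.10772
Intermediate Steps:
D(L, T) = 14 - 7*L*T
F(a, h) = √(14 + h - 7*a*h)/39 (F(a, h) = √(h + (14 - 7*a*h)*1)/39 = √(h + (14 - 7*a*h))*(1/39) = √(14 + h - 7*a*h)*(1/39) = √(14 + h - 7*a*h)/39)
(566 + F(27, -18))/(-2057 - 3211) = (566 + √(14 - 18 - 7*27*(-18))/39)/(-2057 - 3211) = (566 + √(14 - 18 + 3402)/39)/(-5268) = (566 + √3398/39)*(-1/5268) = -283/2634 - √3398/205452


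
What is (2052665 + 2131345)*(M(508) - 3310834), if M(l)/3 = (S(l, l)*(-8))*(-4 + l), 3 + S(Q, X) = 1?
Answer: -13751342994420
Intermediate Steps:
S(Q, X) = -2 (S(Q, X) = -3 + 1 = -2)
M(l) = -192 + 48*l (M(l) = 3*((-2*(-8))*(-4 + l)) = 3*(16*(-4 + l)) = 3*(-64 + 16*l) = -192 + 48*l)
(2052665 + 2131345)*(M(508) - 3310834) = (2052665 + 2131345)*((-192 + 48*508) - 3310834) = 4184010*((-192 + 24384) - 3310834) = 4184010*(24192 - 3310834) = 4184010*(-3286642) = -13751342994420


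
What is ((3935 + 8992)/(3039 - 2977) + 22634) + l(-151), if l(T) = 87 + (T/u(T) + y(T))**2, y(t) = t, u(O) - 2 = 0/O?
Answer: 296927/4 ≈ 74232.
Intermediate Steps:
u(O) = 2 (u(O) = 2 + 0/O = 2 + 0 = 2)
l(T) = 87 + 9*T**2/4 (l(T) = 87 + (T/2 + T)**2 = 87 + (3*T/2)**2 = 87 + 9*T**2/4)
((3935 + 8992)/(3039 - 2977) + 22634) + l(-151) = ((3935 + 8992)/(3039 - 2977) + 22634) + (87 + (9/4)*(-151)**2) = (12927/62 + 22634) + (87 + (9/4)*22801) = (12927*(1/62) + 22634) + (87 + 205209/4) = (417/2 + 22634) + 205557/4 = 45685/2 + 205557/4 = 296927/4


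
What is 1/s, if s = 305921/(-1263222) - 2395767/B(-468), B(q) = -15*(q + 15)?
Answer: -953732610/336496034941 ≈ -0.0028343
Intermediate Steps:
B(q) = -225 - 15*q (B(q) = -15*(15 + q) = -225 - 15*q)
s = -336496034941/953732610 (s = 305921/(-1263222) - 2395767/(-225 - 15*(-468)) = 305921*(-1/1263222) - 2395767/(-225 + 7020) = -305921/1263222 - 2395767/6795 = -305921/1263222 - 2395767*1/6795 = -305921/1263222 - 798589/2265 = -336496034941/953732610 ≈ -352.82)
1/s = 1/(-336496034941/953732610) = -953732610/336496034941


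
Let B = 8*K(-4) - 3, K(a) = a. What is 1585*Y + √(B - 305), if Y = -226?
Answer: -358210 + 2*I*√85 ≈ -3.5821e+5 + 18.439*I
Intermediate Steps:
B = -35 (B = 8*(-4) - 3 = -32 - 3 = -35)
1585*Y + √(B - 305) = 1585*(-226) + √(-35 - 305) = -358210 + √(-340) = -358210 + 2*I*√85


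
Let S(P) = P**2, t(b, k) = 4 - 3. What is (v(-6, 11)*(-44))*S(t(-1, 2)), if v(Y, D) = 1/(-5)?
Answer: 44/5 ≈ 8.8000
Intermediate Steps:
t(b, k) = 1
v(Y, D) = -1/5
(v(-6, 11)*(-44))*S(t(-1, 2)) = -1/5*(-44)*1**2 = (44/5)*1 = 44/5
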